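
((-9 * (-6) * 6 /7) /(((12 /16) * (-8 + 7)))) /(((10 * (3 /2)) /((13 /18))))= -104 /35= -2.97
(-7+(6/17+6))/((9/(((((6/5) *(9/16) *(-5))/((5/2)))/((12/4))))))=0.03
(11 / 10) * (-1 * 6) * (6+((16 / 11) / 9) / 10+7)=-85.91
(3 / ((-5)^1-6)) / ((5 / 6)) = -18 / 55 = -0.33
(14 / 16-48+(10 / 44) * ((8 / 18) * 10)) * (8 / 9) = -36523 / 891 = -40.99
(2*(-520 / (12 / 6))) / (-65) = 8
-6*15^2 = -1350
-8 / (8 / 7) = -7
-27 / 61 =-0.44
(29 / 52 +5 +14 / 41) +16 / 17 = 247921 / 36244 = 6.84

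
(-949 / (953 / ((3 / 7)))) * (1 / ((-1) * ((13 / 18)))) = 3942 / 6671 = 0.59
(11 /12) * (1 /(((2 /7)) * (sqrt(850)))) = 77 * sqrt(34) /4080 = 0.11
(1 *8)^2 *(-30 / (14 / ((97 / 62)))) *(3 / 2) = -69840 / 217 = -321.84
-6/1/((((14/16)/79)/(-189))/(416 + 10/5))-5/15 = 128389535/3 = 42796511.67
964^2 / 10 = 464648 / 5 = 92929.60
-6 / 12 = -1 / 2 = -0.50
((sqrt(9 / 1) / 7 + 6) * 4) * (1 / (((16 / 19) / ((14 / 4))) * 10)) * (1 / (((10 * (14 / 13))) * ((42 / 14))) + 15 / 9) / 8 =40641 / 17920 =2.27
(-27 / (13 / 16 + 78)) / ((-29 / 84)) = 36288 / 36569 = 0.99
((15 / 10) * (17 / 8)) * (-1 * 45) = -2295 / 16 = -143.44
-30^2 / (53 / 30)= -27000 / 53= -509.43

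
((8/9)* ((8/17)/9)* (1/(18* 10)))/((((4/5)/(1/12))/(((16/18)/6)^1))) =4/1003833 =0.00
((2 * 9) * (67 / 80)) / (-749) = -603 / 29960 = -0.02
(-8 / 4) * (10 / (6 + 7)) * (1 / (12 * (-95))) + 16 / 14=5935 / 5187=1.14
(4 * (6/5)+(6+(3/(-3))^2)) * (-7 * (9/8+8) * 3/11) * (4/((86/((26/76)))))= -1175811/359480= -3.27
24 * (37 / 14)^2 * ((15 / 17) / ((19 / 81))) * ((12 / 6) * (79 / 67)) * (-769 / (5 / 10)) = -2287025.43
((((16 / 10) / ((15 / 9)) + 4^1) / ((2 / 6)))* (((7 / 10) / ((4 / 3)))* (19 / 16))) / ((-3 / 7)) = -21.65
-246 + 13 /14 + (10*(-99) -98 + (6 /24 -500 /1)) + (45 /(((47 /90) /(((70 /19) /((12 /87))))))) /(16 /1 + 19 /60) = -41412451793 /24478916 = -1691.76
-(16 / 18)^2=-64 / 81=-0.79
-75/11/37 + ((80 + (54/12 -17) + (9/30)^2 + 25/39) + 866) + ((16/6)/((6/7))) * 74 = 5544132421/4761900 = 1164.27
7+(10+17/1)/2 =41/2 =20.50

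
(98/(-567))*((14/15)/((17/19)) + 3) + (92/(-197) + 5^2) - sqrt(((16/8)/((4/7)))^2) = 165480989/8138070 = 20.33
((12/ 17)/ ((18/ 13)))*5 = 130/ 51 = 2.55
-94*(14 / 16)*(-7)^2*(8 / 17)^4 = -16507904 / 83521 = -197.65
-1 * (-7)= 7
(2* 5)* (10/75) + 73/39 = 125/39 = 3.21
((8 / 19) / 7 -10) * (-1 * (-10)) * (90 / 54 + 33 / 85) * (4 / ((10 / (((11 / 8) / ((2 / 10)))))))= -3810004 / 6783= -561.70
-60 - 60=-120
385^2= 148225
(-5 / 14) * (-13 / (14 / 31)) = 2015 / 196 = 10.28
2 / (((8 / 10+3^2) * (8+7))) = 2 / 147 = 0.01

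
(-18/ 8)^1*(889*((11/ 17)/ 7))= -12573/ 68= -184.90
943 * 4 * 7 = 26404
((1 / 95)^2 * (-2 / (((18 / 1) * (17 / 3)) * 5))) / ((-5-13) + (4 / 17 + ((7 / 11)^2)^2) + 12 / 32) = 0.00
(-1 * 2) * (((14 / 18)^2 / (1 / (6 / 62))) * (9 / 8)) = -49 / 372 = -0.13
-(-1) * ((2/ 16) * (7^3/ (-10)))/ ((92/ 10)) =-343/ 736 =-0.47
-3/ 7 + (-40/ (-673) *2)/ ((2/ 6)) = -339/ 4711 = -0.07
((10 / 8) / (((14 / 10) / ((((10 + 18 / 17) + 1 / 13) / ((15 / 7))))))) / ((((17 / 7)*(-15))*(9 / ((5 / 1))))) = -86135 / 1217268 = -0.07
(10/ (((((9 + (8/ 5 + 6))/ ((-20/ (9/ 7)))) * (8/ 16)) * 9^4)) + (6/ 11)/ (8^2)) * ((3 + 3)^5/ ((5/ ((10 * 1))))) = 19550402/ 221859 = 88.12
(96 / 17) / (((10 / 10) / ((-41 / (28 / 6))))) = -5904 / 119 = -49.61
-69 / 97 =-0.71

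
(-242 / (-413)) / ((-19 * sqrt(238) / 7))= -121 * sqrt(238) / 133399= -0.01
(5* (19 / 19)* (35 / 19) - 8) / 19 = 23 / 361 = 0.06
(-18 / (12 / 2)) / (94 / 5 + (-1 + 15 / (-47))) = -705 / 4108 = -0.17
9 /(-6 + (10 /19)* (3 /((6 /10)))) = -171 /64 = -2.67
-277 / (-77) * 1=277 / 77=3.60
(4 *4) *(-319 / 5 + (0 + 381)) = 25376 / 5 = 5075.20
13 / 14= 0.93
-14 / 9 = -1.56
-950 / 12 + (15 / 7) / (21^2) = -54305 / 686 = -79.16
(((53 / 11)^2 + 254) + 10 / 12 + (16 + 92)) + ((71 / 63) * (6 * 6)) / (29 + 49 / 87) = 1265984273 / 3267726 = 387.42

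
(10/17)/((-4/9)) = -45/34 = -1.32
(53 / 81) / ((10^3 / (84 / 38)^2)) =2597 / 812250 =0.00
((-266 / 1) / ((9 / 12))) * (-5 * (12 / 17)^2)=255360 / 289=883.60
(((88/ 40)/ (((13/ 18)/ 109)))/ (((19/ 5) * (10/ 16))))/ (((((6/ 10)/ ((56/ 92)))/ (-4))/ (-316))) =1018440192/ 5681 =179271.29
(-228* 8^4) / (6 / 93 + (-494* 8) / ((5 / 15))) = 14475264 / 183767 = 78.77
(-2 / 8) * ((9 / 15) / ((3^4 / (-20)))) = 1 / 27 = 0.04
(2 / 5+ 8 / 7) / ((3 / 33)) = 594 / 35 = 16.97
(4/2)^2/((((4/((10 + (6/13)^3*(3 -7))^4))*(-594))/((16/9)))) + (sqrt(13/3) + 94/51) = -25036191448004196982/1058688286050659121 + sqrt(39)/3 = -21.57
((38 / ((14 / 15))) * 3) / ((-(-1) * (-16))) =-855 / 112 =-7.63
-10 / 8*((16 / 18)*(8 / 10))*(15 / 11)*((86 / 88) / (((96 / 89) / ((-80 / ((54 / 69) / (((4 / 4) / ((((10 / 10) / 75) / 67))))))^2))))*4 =-11359880233750000 / 9801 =-1159053181690.64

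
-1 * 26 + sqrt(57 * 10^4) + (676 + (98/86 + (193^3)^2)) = 100 * sqrt(57) + 2222349243645706/43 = 51682540550655.12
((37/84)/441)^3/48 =50653/2440028303096832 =0.00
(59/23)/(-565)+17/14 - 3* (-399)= 217990299/181930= 1198.21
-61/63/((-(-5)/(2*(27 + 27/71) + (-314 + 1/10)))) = 11223329/223650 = 50.18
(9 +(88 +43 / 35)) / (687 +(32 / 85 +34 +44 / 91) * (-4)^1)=759798 / 4235377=0.18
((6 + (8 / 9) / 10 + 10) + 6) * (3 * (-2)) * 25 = -9940 / 3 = -3313.33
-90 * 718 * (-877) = 56671740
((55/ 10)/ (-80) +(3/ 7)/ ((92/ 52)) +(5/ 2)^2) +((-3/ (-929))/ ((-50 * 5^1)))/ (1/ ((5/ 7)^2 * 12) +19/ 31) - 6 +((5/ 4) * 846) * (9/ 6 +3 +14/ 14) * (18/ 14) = 1291964981023343/ 172758177760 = 7478.46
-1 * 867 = -867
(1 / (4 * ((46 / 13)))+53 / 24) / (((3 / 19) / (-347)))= -4146997 / 828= -5008.45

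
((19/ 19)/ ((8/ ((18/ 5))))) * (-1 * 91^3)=-6782139/ 20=-339106.95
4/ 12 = 1/ 3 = 0.33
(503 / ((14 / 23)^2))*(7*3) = 798261 / 28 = 28509.32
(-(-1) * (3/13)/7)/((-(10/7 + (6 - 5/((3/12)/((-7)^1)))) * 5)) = -1/22360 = -0.00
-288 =-288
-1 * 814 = -814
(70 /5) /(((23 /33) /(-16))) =-7392 /23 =-321.39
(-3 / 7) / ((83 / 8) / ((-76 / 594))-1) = 912 / 174685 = 0.01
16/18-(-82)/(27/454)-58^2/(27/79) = -76168/9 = -8463.11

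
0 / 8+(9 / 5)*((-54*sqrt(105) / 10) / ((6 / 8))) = -324*sqrt(105) / 25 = -132.80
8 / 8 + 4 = 5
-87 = -87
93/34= 2.74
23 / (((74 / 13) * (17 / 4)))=598 / 629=0.95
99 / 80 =1.24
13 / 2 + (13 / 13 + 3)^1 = 21 / 2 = 10.50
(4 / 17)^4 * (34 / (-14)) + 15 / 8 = 513817 / 275128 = 1.87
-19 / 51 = -0.37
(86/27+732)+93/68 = 1352311/1836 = 736.55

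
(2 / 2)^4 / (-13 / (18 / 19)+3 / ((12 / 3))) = -36 / 467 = -0.08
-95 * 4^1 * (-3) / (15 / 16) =1216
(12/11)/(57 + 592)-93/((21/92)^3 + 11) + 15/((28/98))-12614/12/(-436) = 7441270406680409/160140282268296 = 46.47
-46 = -46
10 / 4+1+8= 23 / 2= 11.50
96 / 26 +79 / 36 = 2755 / 468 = 5.89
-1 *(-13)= 13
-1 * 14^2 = -196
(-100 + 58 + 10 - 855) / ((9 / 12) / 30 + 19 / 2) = -35480 / 381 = -93.12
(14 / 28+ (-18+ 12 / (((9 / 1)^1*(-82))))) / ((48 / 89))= -383501 / 11808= -32.48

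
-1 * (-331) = 331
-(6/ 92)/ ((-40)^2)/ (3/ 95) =-19/ 14720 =-0.00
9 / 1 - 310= -301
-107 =-107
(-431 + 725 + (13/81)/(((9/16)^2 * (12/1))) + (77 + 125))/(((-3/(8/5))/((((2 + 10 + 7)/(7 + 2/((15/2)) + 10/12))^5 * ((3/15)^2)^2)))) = -6188963890278400/205891132094649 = -30.06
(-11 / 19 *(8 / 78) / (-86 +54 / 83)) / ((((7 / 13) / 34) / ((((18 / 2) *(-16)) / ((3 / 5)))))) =-225760 / 21413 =-10.54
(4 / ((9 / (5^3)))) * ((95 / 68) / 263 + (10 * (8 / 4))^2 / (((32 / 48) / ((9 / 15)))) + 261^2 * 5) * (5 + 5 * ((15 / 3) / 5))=7622272693750 / 40239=189425002.95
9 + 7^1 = 16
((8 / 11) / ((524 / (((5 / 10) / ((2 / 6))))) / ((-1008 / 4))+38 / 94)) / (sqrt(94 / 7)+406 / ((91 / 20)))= -96173280 / 11567643439+153972 * sqrt(658) / 11567643439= -0.01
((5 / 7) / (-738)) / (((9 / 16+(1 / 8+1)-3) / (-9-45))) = -80 / 2009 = -0.04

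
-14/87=-0.16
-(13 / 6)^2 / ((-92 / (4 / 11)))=169 / 9108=0.02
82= 82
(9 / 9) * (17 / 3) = 17 / 3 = 5.67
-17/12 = -1.42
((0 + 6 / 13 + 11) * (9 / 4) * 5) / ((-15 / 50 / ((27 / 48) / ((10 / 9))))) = -181035 / 832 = -217.59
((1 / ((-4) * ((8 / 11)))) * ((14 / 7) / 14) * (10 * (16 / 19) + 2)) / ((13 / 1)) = -1089 / 27664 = -0.04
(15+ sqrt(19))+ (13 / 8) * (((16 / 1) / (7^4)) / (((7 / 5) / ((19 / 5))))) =sqrt(19)+ 252599 / 16807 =19.39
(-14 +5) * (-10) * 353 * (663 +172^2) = 960947190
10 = 10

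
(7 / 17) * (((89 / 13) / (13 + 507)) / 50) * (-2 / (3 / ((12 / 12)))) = -623 / 8619000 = -0.00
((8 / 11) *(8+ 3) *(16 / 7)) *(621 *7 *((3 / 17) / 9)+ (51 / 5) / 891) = 275462912 / 176715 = 1558.80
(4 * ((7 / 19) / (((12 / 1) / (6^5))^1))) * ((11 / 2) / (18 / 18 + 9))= 49896 / 95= 525.22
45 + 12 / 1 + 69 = 126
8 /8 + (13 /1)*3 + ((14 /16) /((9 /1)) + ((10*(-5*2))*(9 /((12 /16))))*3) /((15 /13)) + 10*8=-2999.92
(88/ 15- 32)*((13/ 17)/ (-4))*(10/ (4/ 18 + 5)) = 7644/ 799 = 9.57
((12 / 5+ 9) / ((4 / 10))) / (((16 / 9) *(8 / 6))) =1539 / 128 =12.02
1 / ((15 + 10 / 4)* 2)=1 / 35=0.03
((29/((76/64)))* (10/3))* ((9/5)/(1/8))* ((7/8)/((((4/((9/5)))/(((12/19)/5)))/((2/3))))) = 350784/9025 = 38.87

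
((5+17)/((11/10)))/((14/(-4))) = -40/7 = -5.71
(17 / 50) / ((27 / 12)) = 34 / 225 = 0.15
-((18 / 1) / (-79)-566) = 44732 / 79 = 566.23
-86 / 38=-43 / 19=-2.26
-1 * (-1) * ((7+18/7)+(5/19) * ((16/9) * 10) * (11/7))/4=20257/4788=4.23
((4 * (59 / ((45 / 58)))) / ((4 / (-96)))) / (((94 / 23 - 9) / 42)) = 35260288 / 565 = 62407.59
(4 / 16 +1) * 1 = 5 / 4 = 1.25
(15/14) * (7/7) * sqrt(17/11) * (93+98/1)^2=547215 * sqrt(187)/154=48591.25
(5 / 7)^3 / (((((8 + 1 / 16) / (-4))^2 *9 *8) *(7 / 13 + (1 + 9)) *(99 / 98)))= 1664000 / 14219218629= 0.00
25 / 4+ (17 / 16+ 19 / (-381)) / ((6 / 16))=40921 / 4572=8.95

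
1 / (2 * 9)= 1 / 18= 0.06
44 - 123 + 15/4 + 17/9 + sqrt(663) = -47.61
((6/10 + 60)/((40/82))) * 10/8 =12423/80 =155.29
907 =907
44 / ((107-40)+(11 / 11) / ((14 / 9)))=616 / 947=0.65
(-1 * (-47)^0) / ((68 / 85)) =-5 / 4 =-1.25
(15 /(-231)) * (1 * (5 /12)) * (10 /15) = -25 /1386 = -0.02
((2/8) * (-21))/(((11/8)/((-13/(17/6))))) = 3276/187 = 17.52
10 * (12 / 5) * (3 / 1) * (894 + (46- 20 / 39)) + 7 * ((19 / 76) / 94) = 67643.10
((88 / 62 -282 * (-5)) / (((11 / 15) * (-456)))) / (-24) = 109385 / 621984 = 0.18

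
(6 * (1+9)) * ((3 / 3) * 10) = 600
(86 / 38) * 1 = 43 / 19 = 2.26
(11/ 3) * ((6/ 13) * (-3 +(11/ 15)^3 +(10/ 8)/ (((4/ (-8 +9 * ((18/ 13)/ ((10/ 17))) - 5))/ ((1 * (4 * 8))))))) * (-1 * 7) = -535408412/ 570375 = -938.70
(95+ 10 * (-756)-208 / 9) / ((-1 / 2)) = 134786 / 9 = 14976.22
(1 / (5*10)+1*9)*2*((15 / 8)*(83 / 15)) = 37433 / 200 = 187.16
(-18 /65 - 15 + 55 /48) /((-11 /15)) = 44089 /2288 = 19.27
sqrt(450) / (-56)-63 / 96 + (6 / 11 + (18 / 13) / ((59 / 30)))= 160167 / 269984-15 * sqrt(2) / 56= 0.21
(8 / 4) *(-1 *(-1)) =2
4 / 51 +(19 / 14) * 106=51385 / 357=143.94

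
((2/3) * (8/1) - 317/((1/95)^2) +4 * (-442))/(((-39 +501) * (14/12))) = -780733/147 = -5311.11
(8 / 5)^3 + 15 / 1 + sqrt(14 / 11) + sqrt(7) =sqrt(154) / 11 + sqrt(7) + 2387 / 125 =22.87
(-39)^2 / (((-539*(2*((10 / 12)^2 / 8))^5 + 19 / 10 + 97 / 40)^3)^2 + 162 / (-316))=0.26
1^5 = 1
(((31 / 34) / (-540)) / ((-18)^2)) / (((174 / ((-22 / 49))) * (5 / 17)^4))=1675333 / 932318100000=0.00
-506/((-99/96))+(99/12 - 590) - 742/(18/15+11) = -111193/732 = -151.90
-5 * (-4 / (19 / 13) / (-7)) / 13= -20 / 133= -0.15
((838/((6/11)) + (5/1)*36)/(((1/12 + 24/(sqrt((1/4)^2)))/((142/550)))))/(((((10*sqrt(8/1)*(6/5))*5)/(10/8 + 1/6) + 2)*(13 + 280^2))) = -11121298/1356345670416275 + 94203936*sqrt(2)/271269134083255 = 0.00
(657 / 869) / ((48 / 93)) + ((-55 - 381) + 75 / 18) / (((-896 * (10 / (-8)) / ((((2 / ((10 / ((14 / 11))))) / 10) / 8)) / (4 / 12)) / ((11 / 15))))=10995928421 / 7508160000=1.46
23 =23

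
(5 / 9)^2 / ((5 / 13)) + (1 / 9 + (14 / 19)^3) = 729830 / 555579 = 1.31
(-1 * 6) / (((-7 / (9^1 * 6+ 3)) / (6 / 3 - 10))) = -2736 / 7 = -390.86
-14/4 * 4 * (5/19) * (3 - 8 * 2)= 47.89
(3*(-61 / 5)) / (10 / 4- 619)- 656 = -1347958 / 2055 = -655.94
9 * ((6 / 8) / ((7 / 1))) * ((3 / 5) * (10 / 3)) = 1.93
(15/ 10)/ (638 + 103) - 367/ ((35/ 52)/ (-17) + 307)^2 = -68043959279/ 36374430600846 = -0.00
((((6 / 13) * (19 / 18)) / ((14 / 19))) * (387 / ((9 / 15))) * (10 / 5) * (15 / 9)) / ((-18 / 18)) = -388075 / 273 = -1421.52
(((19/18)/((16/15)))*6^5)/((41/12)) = 92340/41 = 2252.20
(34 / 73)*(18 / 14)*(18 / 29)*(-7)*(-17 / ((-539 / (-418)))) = 3558168 / 103733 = 34.30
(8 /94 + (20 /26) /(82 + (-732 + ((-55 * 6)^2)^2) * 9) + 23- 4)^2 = 387264853734990194917252848004 /1063209660717127503835611889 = 364.24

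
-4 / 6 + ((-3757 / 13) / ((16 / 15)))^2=56376163 / 768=73406.46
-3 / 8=-0.38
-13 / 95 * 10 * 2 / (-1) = 52 / 19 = 2.74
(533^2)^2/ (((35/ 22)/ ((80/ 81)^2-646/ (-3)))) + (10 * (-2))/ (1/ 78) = 2519856047207836324/ 229635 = 10973310023331.97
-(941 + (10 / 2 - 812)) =-134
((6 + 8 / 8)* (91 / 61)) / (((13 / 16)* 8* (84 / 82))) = 287 / 183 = 1.57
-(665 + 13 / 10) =-6663 / 10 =-666.30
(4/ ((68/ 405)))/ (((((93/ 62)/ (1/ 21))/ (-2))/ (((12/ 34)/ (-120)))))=0.00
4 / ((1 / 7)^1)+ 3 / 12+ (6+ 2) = 36.25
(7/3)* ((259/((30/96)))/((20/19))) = 137788/75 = 1837.17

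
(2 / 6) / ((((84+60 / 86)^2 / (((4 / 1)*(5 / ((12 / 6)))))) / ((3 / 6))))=9245 / 39792492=0.00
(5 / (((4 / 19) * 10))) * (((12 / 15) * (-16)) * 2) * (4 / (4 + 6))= -608 / 25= -24.32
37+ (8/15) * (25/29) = 3259/87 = 37.46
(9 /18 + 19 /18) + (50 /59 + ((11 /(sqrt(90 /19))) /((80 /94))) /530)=517 *sqrt(190) /636000 + 1276 /531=2.41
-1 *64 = -64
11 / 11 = 1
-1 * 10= -10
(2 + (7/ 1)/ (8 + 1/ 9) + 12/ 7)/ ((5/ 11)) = 25729/ 2555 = 10.07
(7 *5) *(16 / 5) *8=896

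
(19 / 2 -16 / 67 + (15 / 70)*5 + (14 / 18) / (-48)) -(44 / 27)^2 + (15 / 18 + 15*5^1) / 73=3474077087 / 399340368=8.70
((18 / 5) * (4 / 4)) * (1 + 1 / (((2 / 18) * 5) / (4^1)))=738 / 25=29.52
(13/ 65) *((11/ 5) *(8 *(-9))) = -792/ 25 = -31.68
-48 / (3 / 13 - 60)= 208 / 259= 0.80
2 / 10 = 1 / 5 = 0.20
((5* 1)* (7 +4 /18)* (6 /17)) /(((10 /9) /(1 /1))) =195 /17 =11.47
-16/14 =-8/7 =-1.14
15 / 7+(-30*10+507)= 1464 / 7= 209.14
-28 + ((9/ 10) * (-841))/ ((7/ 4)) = -16118/ 35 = -460.51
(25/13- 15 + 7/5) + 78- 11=3596/65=55.32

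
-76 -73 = -149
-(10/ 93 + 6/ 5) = -608/ 465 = -1.31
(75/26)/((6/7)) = 175/52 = 3.37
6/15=2/5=0.40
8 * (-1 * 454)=-3632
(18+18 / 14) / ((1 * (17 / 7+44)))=27 / 65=0.42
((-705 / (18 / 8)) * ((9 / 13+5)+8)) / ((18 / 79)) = -6609140 / 351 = -18829.46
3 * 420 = 1260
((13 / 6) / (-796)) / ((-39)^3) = 1 / 21792888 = 0.00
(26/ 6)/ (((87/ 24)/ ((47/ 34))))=2444/ 1479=1.65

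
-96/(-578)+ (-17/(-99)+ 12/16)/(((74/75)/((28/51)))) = 1437523/2117214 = 0.68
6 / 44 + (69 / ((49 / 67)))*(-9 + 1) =-813501 / 1078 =-754.64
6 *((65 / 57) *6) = 780 / 19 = 41.05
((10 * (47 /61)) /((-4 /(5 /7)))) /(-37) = 1175 /31598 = 0.04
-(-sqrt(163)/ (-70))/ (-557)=sqrt(163)/ 38990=0.00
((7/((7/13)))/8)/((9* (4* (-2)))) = -13/576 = -0.02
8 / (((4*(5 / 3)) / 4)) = 4.80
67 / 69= 0.97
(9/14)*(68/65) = 306/455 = 0.67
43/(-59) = -43/59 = -0.73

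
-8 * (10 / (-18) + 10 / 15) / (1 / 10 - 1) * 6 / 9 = 160 / 243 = 0.66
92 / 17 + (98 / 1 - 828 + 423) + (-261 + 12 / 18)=-28658 / 51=-561.92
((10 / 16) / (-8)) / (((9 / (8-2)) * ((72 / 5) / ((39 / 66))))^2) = -21125 / 361304064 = -0.00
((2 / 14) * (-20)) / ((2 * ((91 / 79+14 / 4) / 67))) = -21172 / 1029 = -20.58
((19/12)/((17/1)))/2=19/408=0.05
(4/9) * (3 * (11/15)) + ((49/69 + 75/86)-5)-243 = -21846613/89010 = -245.44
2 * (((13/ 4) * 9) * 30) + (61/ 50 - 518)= 61911/ 50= 1238.22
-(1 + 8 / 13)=-21 / 13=-1.62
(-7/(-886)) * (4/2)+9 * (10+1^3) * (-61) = -2675270/443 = -6038.98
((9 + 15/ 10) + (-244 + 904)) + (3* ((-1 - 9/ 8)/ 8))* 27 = 41535/ 64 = 648.98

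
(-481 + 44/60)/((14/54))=-64836/35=-1852.46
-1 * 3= -3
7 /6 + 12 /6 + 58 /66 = 89 /22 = 4.05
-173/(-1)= 173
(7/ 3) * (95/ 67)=665/ 201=3.31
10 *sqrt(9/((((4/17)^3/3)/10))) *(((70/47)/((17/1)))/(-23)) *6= -32.90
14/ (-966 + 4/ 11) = -77/ 5311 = -0.01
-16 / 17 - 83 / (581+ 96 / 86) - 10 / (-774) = -1.07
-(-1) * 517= 517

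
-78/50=-39/25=-1.56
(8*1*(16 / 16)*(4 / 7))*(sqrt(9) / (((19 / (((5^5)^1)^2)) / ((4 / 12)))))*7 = 312500000 / 19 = 16447368.42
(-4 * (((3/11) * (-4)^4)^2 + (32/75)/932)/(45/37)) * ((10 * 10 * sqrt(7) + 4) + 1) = -6101847817856 * sqrt(7)/3806055-1525461954464/19030275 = -4321814.65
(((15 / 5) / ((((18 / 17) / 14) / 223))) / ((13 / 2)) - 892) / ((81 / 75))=457150 / 1053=434.14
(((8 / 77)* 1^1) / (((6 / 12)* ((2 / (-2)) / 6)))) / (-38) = 48 / 1463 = 0.03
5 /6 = 0.83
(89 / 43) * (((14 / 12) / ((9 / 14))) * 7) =30527 / 1161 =26.29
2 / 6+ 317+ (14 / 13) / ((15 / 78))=322.93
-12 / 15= -4 / 5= -0.80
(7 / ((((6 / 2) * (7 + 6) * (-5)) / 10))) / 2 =-7 / 39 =-0.18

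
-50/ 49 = -1.02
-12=-12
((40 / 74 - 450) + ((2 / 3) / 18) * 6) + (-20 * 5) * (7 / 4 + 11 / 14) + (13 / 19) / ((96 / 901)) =-696.39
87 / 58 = 3 / 2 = 1.50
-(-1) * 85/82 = 85/82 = 1.04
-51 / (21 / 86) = -1462 / 7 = -208.86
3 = 3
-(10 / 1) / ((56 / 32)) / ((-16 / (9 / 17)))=0.19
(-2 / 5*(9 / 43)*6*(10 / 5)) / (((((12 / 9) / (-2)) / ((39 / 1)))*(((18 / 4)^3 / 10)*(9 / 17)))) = 14144 / 1161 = 12.18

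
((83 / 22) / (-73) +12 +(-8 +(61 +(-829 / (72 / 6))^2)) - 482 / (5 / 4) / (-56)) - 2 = 19597535017 / 4047120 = 4842.34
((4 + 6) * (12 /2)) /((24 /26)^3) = 10985 /144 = 76.28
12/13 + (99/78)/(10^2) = 2433/2600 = 0.94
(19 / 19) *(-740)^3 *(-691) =280009784000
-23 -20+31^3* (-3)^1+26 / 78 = -268247 / 3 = -89415.67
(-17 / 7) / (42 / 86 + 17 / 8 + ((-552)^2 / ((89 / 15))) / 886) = -230569096 / 5751068351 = -0.04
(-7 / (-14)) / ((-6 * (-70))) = 1 / 840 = 0.00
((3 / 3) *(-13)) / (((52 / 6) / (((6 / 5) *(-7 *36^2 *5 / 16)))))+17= 5120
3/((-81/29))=-29/27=-1.07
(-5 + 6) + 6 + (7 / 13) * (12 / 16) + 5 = 645 / 52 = 12.40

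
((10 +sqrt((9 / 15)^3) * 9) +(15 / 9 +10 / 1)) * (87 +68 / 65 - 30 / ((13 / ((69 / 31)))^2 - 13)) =587737161 * sqrt(15) / 6282250 +21768043 / 11598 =2239.22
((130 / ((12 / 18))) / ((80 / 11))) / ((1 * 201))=143 / 1072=0.13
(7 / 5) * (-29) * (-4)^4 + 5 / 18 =-935399 / 90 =-10393.32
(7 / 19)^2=49 / 361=0.14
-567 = -567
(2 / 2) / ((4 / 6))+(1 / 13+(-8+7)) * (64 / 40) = 3 / 130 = 0.02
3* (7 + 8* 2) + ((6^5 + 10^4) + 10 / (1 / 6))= 17905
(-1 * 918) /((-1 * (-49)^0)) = 918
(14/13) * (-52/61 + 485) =413462/793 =521.39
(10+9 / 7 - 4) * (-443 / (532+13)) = -22593 / 3815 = -5.92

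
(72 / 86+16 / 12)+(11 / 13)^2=62929 / 21801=2.89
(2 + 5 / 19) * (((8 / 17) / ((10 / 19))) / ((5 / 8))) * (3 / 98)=2064 / 20825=0.10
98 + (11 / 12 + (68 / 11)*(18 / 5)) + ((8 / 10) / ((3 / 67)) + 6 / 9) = 6147 / 44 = 139.70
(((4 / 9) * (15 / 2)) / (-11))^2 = 100 / 1089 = 0.09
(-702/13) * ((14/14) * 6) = -324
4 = 4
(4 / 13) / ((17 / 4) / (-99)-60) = -1584 / 309101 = -0.01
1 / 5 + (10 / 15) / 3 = 19 / 45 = 0.42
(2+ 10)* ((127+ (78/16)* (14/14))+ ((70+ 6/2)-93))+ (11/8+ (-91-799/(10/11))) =14959/40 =373.98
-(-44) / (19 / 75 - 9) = -825 / 164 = -5.03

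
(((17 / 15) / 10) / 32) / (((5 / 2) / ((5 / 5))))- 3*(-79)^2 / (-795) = 14979301 / 636000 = 23.55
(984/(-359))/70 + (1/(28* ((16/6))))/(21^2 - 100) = -5363319/137109280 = -0.04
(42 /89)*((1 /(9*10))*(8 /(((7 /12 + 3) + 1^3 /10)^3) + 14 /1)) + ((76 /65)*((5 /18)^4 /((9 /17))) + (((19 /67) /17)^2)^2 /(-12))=8491666809657692899738 /97162238399005155308985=0.09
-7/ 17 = -0.41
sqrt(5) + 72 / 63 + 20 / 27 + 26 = sqrt(5) + 5270 / 189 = 30.12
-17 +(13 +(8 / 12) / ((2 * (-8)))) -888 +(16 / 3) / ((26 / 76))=-91151 / 104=-876.45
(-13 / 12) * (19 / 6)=-247 / 72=-3.43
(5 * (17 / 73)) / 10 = 17 / 146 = 0.12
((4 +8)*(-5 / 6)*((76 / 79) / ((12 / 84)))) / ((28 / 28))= -5320 / 79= -67.34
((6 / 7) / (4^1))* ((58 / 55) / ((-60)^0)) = 87 / 385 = 0.23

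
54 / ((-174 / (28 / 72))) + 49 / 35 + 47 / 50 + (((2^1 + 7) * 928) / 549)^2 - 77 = 422620664 / 2697725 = 156.66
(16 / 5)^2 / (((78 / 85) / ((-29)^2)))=1830016 / 195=9384.70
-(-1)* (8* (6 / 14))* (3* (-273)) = -2808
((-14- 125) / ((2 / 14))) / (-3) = 973 / 3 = 324.33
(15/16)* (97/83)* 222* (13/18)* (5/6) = 1166425/7968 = 146.39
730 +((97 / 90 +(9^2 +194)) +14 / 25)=452987 / 450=1006.64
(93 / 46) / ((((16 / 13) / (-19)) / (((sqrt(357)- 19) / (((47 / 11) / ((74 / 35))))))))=177634743 / 605360- 9349197 *sqrt(357) / 605360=1.63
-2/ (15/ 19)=-38/ 15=-2.53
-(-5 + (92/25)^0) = 4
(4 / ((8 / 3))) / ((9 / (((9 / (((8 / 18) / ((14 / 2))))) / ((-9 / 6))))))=-15.75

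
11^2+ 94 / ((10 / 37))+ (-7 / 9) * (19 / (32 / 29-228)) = 3966599 / 8460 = 468.87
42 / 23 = 1.83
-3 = -3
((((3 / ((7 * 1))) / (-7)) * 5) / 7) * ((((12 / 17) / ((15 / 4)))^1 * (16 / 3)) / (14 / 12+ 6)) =-1536 / 250733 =-0.01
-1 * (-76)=76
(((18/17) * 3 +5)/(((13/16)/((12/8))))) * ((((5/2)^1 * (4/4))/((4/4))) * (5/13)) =14.51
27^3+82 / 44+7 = 433221 / 22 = 19691.86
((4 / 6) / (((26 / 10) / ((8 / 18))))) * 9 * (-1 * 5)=-200 / 39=-5.13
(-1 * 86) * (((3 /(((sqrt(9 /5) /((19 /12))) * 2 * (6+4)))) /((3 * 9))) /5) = -817 * sqrt(5) /16200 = -0.11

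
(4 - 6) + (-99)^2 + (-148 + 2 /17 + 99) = 165752 /17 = 9750.12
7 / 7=1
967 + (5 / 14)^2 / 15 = 568601 / 588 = 967.01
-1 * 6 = -6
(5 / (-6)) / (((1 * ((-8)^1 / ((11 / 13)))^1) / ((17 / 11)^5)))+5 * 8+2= 390810613 / 9135984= 42.78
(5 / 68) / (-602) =-0.00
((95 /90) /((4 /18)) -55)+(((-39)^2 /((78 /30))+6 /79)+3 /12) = 42271 /79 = 535.08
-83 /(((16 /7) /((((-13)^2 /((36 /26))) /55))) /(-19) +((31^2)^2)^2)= -24252683 /249215614031281801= -0.00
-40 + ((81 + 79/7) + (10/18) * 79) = 6059/63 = 96.17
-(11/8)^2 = -121/64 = -1.89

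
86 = 86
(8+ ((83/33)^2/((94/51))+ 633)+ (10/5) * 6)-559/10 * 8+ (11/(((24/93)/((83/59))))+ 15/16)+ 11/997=21688928271007/80286336240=270.14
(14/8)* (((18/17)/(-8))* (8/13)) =-63/442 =-0.14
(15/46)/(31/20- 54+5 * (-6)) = -150/37927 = -0.00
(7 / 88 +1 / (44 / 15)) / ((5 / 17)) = 629 / 440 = 1.43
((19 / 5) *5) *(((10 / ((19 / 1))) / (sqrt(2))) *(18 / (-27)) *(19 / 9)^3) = -68590 *sqrt(2) / 2187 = -44.35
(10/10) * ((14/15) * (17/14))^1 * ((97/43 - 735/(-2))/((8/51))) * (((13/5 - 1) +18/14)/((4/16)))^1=928181011/30100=30836.58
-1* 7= -7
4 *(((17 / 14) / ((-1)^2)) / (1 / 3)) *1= 102 / 7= 14.57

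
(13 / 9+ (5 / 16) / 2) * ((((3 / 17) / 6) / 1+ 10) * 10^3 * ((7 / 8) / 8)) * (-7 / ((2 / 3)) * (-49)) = 47179950125 / 52224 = 903415.10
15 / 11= 1.36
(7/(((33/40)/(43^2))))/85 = 103544/561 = 184.57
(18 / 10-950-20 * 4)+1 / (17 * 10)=-174793 / 170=-1028.19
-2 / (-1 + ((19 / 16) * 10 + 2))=-16 / 103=-0.16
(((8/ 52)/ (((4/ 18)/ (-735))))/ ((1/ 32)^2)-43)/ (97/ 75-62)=508073925/ 59189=8583.92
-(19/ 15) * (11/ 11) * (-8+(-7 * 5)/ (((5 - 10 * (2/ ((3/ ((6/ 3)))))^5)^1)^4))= 10614751308115807/ 1047505944140625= 10.13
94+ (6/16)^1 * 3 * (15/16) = 12167/128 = 95.05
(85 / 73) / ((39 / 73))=85 / 39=2.18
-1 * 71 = -71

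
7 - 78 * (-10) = 787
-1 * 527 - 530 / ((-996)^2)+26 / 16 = -65147617 / 124002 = -525.38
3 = 3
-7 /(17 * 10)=-7 /170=-0.04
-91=-91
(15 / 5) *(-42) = -126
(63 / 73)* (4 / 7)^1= 36 / 73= 0.49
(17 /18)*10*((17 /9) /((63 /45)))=7225 /567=12.74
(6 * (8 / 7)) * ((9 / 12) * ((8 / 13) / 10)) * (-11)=-1584 / 455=-3.48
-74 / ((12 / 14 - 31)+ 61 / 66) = 34188 / 13499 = 2.53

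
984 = 984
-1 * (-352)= 352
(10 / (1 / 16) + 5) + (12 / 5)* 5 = 177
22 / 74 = 11 / 37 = 0.30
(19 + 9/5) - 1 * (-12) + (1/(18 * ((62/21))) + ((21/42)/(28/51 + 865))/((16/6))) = 10778555741/328423920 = 32.82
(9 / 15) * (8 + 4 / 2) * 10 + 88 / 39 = 62.26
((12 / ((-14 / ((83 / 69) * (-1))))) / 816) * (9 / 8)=249 / 175168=0.00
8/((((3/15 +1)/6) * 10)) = 4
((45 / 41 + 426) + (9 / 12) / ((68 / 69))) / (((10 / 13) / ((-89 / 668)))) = -5520601203 / 74495360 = -74.11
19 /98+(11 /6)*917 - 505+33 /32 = 5538451 /4704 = 1177.39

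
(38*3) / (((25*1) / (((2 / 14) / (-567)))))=-38 / 33075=-0.00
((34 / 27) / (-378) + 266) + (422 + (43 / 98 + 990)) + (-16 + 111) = 126697775 / 71442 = 1773.44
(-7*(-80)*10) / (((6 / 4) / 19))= 212800 / 3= 70933.33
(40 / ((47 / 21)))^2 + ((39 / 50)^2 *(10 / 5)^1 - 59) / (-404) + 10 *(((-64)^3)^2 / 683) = 766596930235610487063 / 761917235000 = 1006141999.45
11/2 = 5.50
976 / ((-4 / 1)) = -244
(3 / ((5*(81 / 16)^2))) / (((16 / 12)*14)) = 32 / 25515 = 0.00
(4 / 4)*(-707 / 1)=-707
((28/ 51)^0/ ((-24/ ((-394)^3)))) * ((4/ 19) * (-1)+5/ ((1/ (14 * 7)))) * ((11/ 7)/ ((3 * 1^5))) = 86958472502/ 133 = 653823101.52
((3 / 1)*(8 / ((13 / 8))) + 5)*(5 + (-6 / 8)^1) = 84.02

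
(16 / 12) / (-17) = -4 / 51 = -0.08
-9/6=-3/2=-1.50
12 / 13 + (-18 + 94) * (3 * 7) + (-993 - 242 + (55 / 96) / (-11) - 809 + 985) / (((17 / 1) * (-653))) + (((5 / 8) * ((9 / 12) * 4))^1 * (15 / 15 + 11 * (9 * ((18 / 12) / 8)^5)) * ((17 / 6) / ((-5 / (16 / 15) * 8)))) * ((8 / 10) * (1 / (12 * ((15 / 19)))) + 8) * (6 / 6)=6520191606533416933 / 4085725003776000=1595.85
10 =10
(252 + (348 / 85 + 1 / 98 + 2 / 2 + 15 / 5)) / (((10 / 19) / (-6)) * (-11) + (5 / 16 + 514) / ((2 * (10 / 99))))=3952004256 / 38696054551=0.10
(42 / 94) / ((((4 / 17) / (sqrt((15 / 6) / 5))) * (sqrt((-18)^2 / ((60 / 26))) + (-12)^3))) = -7140 * sqrt(2) / 12993949 - 119 * sqrt(195) / 311854776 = -0.00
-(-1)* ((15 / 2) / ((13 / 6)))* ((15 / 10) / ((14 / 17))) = 2295 / 364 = 6.30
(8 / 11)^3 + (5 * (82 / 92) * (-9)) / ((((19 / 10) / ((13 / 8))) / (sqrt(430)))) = 512 / 1331 - 119925 * sqrt(430) / 3496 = -710.95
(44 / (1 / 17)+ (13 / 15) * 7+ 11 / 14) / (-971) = -158519 / 203910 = -0.78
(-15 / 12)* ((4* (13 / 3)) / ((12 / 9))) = -65 / 4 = -16.25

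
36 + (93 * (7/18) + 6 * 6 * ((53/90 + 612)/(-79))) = -490561/2370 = -206.99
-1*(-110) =110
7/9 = 0.78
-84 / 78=-14 / 13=-1.08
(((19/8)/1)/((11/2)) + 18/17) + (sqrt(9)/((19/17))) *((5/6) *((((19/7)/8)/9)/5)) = 284159/188496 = 1.51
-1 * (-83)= 83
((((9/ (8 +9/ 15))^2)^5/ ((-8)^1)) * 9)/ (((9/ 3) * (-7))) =0.08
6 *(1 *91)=546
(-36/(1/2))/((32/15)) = -135/4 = -33.75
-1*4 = -4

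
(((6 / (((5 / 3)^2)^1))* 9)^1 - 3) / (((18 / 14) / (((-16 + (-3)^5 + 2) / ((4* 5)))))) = -246463 / 1500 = -164.31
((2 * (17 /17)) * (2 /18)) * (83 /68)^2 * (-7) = -2.32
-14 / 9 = -1.56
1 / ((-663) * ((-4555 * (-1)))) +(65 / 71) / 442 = 888083 / 428835030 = 0.00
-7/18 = -0.39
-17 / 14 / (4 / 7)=-17 / 8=-2.12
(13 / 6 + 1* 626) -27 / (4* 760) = 5728799 / 9120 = 628.16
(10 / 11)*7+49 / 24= 2219 / 264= 8.41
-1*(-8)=8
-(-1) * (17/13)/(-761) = -17/9893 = -0.00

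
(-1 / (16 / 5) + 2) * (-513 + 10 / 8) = -55269 / 64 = -863.58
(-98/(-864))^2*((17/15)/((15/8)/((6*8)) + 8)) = 119/65610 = 0.00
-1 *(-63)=63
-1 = -1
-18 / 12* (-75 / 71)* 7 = 1575 / 142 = 11.09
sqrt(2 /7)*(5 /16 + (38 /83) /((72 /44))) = 7079*sqrt(14) /83664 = 0.32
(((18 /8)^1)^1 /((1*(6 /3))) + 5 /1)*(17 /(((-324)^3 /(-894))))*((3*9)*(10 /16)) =620585 /13436928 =0.05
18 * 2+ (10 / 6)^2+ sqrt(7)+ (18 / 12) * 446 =710.42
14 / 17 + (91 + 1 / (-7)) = 10910 / 119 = 91.68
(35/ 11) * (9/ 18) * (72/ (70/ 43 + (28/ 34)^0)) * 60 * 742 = 2412093600/ 1243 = 1940541.91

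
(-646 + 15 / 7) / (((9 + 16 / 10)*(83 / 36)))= -811260 / 30793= -26.35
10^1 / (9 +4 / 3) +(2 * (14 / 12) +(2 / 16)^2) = 19741 / 5952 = 3.32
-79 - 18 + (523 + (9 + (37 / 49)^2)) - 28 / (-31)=32487152 / 74431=436.47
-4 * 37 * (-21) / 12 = 259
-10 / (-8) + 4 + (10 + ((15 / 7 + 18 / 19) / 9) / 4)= 6119 / 399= 15.34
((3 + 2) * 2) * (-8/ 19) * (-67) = 5360/ 19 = 282.11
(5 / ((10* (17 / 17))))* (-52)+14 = -12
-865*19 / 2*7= -115045 / 2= -57522.50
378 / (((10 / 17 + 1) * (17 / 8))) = 112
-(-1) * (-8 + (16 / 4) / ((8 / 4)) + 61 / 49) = -233 / 49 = -4.76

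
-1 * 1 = -1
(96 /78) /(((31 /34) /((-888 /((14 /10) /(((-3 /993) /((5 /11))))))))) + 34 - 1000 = -896689674 /933751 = -960.31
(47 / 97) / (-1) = -47 / 97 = -0.48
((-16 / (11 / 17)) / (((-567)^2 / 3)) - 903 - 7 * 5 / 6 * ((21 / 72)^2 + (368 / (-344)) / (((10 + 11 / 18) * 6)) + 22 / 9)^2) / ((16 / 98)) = -612182002536082349713 / 106346951346290688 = -5756.46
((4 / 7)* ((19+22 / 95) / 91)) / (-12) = -0.01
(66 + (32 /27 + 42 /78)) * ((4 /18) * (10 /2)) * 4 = 950840 /3159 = 300.99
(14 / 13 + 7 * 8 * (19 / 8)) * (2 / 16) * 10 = 8715 / 52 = 167.60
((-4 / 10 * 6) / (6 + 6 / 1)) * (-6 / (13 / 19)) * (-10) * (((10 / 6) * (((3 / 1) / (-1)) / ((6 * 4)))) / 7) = 95 / 182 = 0.52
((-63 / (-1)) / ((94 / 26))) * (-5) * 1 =-4095 / 47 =-87.13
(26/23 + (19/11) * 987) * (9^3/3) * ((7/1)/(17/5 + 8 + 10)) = 3670800525/27071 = 135599.00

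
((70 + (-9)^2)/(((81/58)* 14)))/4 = 4379/2268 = 1.93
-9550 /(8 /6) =-14325 /2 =-7162.50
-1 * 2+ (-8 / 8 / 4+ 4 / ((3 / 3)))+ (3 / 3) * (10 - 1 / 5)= 231 / 20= 11.55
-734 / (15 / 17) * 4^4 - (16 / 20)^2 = -15971888 / 75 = -212958.51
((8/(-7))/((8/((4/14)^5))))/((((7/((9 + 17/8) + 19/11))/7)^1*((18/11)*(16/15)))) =-1885/941192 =-0.00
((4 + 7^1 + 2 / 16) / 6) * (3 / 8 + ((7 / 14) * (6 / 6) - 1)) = -89 / 384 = -0.23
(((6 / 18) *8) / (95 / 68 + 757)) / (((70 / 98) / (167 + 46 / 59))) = 37695392 / 45640335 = 0.83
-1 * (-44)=44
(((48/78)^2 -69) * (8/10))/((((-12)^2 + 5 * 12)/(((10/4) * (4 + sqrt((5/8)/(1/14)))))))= -23194/8619 -11597 * sqrt(35)/34476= -4.68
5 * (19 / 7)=95 / 7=13.57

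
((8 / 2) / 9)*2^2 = 1.78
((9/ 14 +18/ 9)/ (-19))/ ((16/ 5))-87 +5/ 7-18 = -444025/ 4256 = -104.33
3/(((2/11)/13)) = 429/2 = 214.50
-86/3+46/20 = -791/30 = -26.37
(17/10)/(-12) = -17/120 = -0.14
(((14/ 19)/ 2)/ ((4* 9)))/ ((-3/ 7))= -49/ 2052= -0.02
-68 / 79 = -0.86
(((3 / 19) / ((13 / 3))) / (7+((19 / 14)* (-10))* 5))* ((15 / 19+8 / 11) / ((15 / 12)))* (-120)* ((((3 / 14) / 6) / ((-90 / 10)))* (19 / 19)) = -1268 / 3665233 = -0.00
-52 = -52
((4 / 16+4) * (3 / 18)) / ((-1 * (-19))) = 17 / 456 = 0.04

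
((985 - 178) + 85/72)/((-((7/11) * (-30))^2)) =-7040869/3175200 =-2.22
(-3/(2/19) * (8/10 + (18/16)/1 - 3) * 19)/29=46569/2320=20.07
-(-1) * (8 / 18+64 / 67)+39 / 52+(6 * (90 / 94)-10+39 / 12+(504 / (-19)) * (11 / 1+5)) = -227925616 / 538479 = -423.28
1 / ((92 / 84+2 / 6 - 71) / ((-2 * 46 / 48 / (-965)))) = -161 / 5639460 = -0.00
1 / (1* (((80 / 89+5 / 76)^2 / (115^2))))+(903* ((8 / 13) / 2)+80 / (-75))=320762124412 / 22139325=14488.34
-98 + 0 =-98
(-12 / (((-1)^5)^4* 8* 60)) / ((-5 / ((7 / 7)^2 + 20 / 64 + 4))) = 17 / 640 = 0.03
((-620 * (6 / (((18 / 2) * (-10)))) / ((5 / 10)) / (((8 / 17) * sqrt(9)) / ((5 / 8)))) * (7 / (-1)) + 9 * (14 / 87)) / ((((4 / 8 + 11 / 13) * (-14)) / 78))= 12841127 / 12180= 1054.28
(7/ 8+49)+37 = 695/ 8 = 86.88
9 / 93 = 3 / 31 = 0.10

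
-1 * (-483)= 483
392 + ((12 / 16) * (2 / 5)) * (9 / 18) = 7843 / 20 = 392.15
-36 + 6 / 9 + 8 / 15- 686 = -3604 / 5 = -720.80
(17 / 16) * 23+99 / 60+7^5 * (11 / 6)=7401341 / 240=30838.92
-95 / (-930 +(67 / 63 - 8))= 5985 / 59027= 0.10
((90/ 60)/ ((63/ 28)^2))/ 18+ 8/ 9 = 220/ 243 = 0.91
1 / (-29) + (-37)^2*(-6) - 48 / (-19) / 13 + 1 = -8212.84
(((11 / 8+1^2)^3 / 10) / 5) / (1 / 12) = 20577 / 6400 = 3.22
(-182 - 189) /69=-371 /69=-5.38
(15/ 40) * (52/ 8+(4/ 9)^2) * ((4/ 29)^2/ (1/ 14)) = 15190/ 22707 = 0.67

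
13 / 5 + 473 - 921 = -2227 / 5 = -445.40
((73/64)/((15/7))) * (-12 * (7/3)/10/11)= -3577/26400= -0.14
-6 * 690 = -4140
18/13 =1.38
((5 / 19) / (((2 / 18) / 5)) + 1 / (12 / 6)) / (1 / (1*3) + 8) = 1407 / 950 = 1.48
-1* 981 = -981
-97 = -97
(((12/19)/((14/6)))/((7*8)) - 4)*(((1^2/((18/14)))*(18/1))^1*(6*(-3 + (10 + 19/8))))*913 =-1528156575/532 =-2872474.77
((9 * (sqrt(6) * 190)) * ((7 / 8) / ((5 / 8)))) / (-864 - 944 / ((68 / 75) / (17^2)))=-399 * sqrt(6) / 50294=-0.02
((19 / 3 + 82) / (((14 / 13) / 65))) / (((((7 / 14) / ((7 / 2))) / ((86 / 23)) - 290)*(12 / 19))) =-182946725 / 6284052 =-29.11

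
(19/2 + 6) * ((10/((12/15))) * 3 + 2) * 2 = 2449/2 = 1224.50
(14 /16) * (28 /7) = 7 /2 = 3.50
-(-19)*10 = 190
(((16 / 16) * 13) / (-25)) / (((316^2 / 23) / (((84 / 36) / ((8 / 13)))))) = -27209 / 59913600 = -0.00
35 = 35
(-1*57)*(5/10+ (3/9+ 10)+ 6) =-1919/2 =-959.50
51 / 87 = 17 / 29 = 0.59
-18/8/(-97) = 9/388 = 0.02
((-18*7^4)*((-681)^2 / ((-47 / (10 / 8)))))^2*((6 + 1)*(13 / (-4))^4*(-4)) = -501960154796181377394728175 / 565504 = -887633252454768449727.55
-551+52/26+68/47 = -547.55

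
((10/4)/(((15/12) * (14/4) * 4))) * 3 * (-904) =-2712/7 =-387.43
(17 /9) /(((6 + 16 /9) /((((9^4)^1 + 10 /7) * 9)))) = 7028361 /490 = 14343.59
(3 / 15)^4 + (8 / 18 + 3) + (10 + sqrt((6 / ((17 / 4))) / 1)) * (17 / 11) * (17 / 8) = 17 * sqrt(102) / 44 + 8981021 / 247500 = 40.19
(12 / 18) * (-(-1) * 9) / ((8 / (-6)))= -9 / 2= -4.50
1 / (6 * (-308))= -1 / 1848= -0.00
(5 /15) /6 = 0.06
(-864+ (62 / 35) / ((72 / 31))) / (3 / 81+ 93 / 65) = -42419481 / 72128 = -588.11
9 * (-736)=-6624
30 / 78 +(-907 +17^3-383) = 3623.38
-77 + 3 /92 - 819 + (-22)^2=-37901 /92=-411.97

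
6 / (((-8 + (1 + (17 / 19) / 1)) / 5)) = -285 / 58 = -4.91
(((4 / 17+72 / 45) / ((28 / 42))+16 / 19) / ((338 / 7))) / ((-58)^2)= 20321 / 918153340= 0.00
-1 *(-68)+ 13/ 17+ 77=2478/ 17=145.76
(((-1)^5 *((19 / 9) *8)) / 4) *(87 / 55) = -6.68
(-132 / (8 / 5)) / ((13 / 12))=-990 / 13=-76.15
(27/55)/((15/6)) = 54/275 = 0.20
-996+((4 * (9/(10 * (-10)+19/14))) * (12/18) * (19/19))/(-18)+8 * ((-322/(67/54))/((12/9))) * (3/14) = -369087832/277581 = -1329.66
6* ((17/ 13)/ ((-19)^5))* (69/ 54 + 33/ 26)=-10132/ 1255382193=-0.00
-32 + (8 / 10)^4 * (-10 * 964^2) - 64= -475811552 / 125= -3806492.42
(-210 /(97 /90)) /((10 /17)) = -32130 /97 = -331.24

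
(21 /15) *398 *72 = 200592 /5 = 40118.40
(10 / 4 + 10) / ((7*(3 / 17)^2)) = 7225 / 126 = 57.34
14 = 14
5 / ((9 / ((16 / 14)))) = 0.63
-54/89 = -0.61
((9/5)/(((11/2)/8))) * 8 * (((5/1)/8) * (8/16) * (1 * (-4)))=-288/11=-26.18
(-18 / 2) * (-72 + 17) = 495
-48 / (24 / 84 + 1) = -112 / 3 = -37.33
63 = 63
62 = 62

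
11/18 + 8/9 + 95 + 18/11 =2159/22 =98.14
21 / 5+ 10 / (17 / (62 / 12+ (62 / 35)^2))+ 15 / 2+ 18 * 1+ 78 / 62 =35.84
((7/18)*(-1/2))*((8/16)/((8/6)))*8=-0.58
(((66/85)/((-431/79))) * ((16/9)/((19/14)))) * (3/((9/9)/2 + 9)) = -778624/13225235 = -0.06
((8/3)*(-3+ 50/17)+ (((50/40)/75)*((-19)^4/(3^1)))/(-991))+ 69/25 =28392263/15162300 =1.87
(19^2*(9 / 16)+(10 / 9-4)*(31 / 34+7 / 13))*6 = 486841 / 408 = 1193.24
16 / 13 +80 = 1056 / 13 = 81.23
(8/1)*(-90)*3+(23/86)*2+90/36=-185499/86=-2156.97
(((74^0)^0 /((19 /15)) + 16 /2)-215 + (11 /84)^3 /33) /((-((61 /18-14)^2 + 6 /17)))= 118432888789 /64869800912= 1.83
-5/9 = -0.56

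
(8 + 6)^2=196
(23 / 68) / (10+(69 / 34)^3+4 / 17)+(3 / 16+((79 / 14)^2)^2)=7117594244413 / 7018574388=1014.11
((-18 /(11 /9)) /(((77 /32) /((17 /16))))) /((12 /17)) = -7803 /847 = -9.21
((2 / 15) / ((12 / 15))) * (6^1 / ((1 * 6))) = 1 / 6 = 0.17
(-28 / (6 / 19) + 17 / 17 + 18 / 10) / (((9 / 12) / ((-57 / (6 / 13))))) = 636272 / 45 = 14139.38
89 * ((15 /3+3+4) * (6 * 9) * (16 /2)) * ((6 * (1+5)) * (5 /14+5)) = 622857600 /7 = 88979657.14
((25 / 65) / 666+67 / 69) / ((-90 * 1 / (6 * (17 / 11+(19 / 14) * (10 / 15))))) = -54753991 / 344999655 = -0.16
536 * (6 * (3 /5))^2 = 173664 /25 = 6946.56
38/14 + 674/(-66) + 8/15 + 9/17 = -126353/19635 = -6.44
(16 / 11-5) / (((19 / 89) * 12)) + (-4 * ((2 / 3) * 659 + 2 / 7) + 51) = -30000749 / 17556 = -1708.86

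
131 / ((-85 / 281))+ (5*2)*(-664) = -601211 / 85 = -7073.07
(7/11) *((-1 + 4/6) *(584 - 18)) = -3962/33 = -120.06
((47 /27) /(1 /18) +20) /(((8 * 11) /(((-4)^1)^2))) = 28 /3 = 9.33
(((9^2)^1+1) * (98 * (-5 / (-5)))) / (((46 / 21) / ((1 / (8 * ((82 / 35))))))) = 36015 / 184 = 195.73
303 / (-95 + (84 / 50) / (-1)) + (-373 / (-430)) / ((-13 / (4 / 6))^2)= -2475335543 / 790395255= -3.13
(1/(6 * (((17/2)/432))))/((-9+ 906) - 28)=144/14773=0.01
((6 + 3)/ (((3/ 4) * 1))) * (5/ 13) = 60/ 13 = 4.62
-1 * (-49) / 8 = 49 / 8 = 6.12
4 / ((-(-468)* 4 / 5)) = 5 / 468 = 0.01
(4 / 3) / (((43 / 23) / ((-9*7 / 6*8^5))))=-10551296 / 43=-245378.98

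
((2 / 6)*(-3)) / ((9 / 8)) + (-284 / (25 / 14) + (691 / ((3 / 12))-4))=2600.07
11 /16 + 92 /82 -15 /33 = 9777 /7216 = 1.35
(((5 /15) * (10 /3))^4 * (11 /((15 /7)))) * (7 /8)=134750 /19683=6.85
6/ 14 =3/ 7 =0.43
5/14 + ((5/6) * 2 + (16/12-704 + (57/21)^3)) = -466923/686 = -680.65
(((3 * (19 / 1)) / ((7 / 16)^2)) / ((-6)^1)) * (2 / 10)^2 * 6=-14592 / 1225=-11.91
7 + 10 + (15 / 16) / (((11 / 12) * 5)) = 757 / 44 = 17.20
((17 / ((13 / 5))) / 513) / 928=85 / 6188832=0.00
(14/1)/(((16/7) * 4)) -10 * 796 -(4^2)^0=-254703/32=-7959.47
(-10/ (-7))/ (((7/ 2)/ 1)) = 20/ 49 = 0.41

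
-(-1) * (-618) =-618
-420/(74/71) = -14910/37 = -402.97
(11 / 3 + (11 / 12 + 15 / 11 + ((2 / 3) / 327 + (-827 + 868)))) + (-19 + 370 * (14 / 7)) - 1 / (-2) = 33169333 / 43164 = 768.45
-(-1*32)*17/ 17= 32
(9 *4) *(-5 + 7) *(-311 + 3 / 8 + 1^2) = -22293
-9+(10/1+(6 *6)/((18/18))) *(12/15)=139/5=27.80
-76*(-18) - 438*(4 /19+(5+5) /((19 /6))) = -2040 /19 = -107.37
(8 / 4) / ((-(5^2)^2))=-2 / 625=-0.00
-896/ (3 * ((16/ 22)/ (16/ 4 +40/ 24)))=-20944/ 9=-2327.11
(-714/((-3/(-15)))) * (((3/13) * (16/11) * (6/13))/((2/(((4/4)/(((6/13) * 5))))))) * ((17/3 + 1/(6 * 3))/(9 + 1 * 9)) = -49028/1287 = -38.09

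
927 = 927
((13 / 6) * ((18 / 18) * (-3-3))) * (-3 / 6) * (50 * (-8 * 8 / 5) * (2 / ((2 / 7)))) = -29120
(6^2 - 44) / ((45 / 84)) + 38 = 346 / 15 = 23.07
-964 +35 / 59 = -56841 / 59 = -963.41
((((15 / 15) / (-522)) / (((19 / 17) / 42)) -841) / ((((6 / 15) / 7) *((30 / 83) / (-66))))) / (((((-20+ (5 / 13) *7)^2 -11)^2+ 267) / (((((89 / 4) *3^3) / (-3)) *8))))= -67757833586807364 / 1314547447193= -51544.61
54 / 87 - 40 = -1142 / 29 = -39.38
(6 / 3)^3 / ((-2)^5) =-1 / 4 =-0.25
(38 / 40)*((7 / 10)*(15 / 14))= 0.71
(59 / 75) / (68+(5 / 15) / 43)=0.01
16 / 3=5.33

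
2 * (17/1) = 34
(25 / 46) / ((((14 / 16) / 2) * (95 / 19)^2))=8 / 161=0.05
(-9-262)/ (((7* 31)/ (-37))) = 10027/ 217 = 46.21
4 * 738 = 2952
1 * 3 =3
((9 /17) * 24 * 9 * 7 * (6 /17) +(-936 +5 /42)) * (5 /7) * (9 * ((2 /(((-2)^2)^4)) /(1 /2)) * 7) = -459.40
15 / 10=3 / 2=1.50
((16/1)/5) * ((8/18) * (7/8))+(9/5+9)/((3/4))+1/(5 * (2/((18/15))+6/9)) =991/63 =15.73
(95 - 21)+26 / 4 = 161 / 2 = 80.50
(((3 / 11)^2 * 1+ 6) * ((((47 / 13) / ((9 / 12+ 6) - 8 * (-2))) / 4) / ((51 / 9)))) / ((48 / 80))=24675 / 347633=0.07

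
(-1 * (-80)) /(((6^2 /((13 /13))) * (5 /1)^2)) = 4 /45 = 0.09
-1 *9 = -9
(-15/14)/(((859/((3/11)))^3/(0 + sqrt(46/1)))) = -405 * sqrt(46)/11810970441886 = -0.00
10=10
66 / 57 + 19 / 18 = 757 / 342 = 2.21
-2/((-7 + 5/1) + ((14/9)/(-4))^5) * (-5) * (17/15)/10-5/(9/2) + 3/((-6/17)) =-3476226631/341634870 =-10.18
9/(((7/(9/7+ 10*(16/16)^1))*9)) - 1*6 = -215/49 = -4.39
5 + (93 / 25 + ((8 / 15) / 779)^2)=1190622106 / 136539225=8.72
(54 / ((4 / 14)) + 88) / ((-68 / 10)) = -1385 / 34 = -40.74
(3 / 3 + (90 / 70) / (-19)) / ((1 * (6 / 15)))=310 / 133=2.33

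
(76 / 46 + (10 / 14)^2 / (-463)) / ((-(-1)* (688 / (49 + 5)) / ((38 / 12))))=147321801 / 358999088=0.41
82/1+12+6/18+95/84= 2673/28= 95.46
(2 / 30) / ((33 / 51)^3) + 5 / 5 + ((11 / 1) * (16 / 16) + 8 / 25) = 1254409 / 99825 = 12.57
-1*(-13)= 13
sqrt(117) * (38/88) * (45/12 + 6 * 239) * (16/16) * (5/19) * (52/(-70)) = -224289 * sqrt(13)/616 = -1312.80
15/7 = 2.14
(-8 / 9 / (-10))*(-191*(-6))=1528 / 15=101.87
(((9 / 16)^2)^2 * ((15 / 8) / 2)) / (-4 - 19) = -0.00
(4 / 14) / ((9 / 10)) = 20 / 63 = 0.32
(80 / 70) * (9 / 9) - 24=-160 / 7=-22.86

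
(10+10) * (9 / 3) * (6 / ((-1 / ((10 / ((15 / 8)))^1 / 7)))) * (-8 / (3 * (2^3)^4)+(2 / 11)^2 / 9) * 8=-16850 / 2541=-6.63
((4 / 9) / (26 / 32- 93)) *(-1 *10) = 128 / 2655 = 0.05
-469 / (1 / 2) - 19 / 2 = -947.50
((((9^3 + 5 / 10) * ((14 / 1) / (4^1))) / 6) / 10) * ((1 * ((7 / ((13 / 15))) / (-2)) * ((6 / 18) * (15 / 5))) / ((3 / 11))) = -786401 / 1248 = -630.13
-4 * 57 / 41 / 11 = -228 / 451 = -0.51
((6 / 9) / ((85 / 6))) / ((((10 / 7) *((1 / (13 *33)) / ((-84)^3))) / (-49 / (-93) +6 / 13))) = -21815063424 / 2635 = -8278961.45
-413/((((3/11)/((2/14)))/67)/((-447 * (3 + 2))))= 32394835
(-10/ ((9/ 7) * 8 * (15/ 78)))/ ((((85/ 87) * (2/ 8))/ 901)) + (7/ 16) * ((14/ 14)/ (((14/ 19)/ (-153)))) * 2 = -4519349/ 240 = -18830.62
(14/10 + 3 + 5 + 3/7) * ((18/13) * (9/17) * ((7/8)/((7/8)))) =55728/7735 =7.20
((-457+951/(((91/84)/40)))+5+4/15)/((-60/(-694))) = 1172705932/2925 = 400925.10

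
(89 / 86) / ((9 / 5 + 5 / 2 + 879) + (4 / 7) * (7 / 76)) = 8455 / 7216991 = 0.00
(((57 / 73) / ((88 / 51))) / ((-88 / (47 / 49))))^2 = 18667483641 / 767305955282944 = 0.00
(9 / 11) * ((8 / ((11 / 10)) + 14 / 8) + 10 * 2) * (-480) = -1379160 / 121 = -11398.02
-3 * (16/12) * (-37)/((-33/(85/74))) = -170/33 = -5.15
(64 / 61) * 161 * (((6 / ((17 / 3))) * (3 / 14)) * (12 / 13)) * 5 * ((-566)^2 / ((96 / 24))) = 190983432960 / 13481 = 14166859.50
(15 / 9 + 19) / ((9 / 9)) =62 / 3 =20.67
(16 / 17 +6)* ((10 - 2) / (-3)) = -944 / 51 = -18.51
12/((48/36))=9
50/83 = 0.60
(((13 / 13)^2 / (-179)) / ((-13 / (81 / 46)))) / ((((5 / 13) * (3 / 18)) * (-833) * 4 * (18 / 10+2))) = -243 / 260639036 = -0.00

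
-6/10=-3/5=-0.60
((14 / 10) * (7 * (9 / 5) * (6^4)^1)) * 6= 3429216 / 25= 137168.64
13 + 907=920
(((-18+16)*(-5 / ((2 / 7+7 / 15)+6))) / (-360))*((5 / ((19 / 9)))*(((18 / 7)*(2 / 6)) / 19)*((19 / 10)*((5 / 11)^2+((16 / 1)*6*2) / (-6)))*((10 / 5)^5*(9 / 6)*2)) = 4154760 / 1629991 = 2.55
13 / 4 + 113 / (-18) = -109 / 36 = -3.03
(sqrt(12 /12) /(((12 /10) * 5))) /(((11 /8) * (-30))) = -2 /495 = -0.00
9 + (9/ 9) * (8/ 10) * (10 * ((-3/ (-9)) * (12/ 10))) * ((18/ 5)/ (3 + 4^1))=1863/ 175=10.65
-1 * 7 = -7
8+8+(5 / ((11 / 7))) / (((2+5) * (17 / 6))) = 3022 / 187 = 16.16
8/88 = 1/11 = 0.09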